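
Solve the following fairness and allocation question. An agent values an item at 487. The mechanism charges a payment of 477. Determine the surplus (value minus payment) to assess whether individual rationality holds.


Step 1: Surplus = value - payment = 487 - 477 = 10
Step 2: IR is satisfied (surplus >= 0)

10


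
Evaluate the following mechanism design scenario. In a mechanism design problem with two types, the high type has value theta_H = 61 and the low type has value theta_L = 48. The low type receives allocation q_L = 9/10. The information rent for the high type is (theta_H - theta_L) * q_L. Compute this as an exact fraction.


Step 1: theta_H - theta_L = 61 - 48 = 13
Step 2: Information rent = (theta_H - theta_L) * q_L
Step 3: = 13 * 9/10
Step 4: = 117/10

117/10


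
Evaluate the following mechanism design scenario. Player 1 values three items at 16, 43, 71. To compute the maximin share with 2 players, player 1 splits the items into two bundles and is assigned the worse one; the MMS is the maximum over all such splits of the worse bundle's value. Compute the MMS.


Step 1: Item values = 16, 43, 71
Step 2: Enumerate all 2-bundle partitions and take the smaller bundle:
  Partition 1: {16} vs {43,71} -> bundles 16, 114; min = 16
  Partition 2: {43} vs {16,71} -> bundles 43, 87; min = 43
  Partition 3: {71} vs {16,43} -> bundles 71, 59; min = 59
Step 3: MMS = max(16, 43, 59) = 59

59


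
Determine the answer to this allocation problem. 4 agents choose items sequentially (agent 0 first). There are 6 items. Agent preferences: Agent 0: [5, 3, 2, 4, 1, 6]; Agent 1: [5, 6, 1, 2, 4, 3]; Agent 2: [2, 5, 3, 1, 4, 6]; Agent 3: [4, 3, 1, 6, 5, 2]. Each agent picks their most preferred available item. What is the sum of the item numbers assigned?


Step 1: Agent 0 picks item 5
Step 2: Agent 1 picks item 6
Step 3: Agent 2 picks item 2
Step 4: Agent 3 picks item 4
Step 5: Sum = 5 + 6 + 2 + 4 = 17

17


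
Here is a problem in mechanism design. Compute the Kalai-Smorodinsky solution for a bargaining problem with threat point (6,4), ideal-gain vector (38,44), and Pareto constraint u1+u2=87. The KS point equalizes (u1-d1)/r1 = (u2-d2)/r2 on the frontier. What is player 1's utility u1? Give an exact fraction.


Step 1: At the KS point, (u1-d1)/r1 = (u2-d2)/r2 = t and u1+u2 = 87
Step 2: u1 = d1 + r1*t and u2 = d2 + r2*t, so (d1 + r1*t) + (d2 + r2*t) = 87
Step 3: t = (87 - 6 - 4)/(38 + 44) = 77/82
Step 4: u1 = d1 + r1*t = 6 + 38 * 77/82 = 1709/41
Step 5: (Check: u2 = d2 + r2*t = 1858/41; u1+u2 = 1709/41 + 1858/41 = 87, on the frontier.)

1709/41


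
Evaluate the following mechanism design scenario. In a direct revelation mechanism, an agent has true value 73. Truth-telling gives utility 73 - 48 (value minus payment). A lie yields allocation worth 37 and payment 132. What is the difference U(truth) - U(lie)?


Step 1: U(truth) = value - payment = 73 - 48 = 25
Step 2: U(lie) = allocation - payment = 37 - 132 = -95
Step 3: IC gap = 25 - (-95) = 120

120


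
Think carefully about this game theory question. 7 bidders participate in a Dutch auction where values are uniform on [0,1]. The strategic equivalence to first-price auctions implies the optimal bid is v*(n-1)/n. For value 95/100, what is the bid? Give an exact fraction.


Step 1: Dutch auctions are strategically equivalent to first-price auctions
Step 2: The equilibrium bid is b(v) = v*(n-1)/n
Step 3: b = 19/20 * 6/7
Step 4: b = 57/70

57/70


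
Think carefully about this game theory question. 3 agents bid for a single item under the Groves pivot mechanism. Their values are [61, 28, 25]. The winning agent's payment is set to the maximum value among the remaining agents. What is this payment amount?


Step 1: The efficient winner is agent 0 with value 61
Step 2: Other agents' values: [28, 25]
Step 3: Pivot payment = max(others) = 28
Step 4: The winner pays 28

28


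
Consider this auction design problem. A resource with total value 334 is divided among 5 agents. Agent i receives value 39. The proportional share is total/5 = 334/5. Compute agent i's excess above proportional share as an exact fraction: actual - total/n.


Step 1: Proportional share = 334/5
Step 2: Agent's actual allocation = 39
Step 3: Excess = 39 - 334/5 = -139/5

-139/5


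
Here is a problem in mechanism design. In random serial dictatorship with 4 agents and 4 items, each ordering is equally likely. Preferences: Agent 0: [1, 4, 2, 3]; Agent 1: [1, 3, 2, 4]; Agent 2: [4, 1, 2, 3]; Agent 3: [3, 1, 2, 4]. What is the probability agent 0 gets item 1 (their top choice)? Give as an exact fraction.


Step 1: Agent 0 wants item 1
Step 2: There are 24 possible orderings of agents
Step 3: In 12 orderings, agent 0 gets item 1
Step 4: Probability = 12/24 = 1/2

1/2


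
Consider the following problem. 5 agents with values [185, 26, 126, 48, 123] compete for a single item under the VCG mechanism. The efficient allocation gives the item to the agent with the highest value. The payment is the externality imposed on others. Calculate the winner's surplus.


Step 1: The winner is the agent with the highest value: agent 0 with value 185
Step 2: Values of other agents: [26, 126, 48, 123]
Step 3: VCG payment = max of others' values = 126
Step 4: Surplus = 185 - 126 = 59

59


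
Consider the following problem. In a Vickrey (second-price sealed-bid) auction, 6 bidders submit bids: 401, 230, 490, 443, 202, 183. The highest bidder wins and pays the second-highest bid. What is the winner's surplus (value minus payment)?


Step 1: Sort bids in descending order: 490, 443, 401, 230, 202, 183
Step 2: The winning bid is the highest: 490
Step 3: The payment equals the second-highest bid: 443
Step 4: Surplus = winner's bid - payment = 490 - 443 = 47

47


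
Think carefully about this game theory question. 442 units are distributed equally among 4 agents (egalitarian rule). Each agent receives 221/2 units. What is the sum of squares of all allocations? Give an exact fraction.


Step 1: Each agent's share = 442/4 = 221/2
Step 2: Square of each share = (221/2)^2 = 48841/4
Step 3: Sum of squares = 4 * 48841/4 = 48841

48841


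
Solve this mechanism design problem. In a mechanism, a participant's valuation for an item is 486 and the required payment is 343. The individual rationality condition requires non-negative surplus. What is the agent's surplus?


Step 1: Surplus = value - payment = 486 - 343 = 143
Step 2: IR is satisfied (surplus >= 0)

143


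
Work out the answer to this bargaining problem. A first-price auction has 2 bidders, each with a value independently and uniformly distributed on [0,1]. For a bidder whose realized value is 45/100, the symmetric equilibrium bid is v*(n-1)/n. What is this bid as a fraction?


Step 1: The symmetric BNE bidding function is b(v) = v * (n-1) / n
Step 2: Substitute v = 9/20 and n = 2
Step 3: b = 9/20 * 1/2
Step 4: b = 9/40

9/40


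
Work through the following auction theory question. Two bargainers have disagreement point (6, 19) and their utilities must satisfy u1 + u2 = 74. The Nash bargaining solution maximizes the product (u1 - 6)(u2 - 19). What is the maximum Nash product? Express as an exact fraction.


Step 1: The Nash solution splits surplus symmetrically above the disagreement point
Step 2: u1 = (total + d1 - d2)/2 = (74 + 6 - 19)/2 = 61/2
Step 3: u2 = (total - d1 + d2)/2 = (74 - 6 + 19)/2 = 87/2
Step 4: Nash product = (61/2 - 6) * (87/2 - 19)
Step 5: = 49/2 * 49/2 = 2401/4

2401/4


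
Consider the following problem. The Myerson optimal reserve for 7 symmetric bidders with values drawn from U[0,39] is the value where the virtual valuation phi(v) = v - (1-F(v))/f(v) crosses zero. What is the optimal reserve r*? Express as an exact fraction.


Step 1: For U[0,39], F(v) = v/39 and f(v) = 1/39
Step 2: phi(v) = v - (1 - v/39)/(1/39) = v - (39 - v) = 2v - 39
Step 3: Set phi(r*) = 0: 2r* - 39 = 0
Step 4: r* = 39/2 (the number of bidders n = 7 does not enter)

39/2


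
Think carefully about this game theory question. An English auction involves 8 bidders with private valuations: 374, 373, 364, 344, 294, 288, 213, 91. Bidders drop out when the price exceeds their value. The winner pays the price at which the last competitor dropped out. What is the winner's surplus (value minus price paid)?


Step 1: Identify the highest value: 374
Step 2: Identify the second-highest value: 373
Step 3: The final price = second-highest value = 373
Step 4: Surplus = 374 - 373 = 1

1


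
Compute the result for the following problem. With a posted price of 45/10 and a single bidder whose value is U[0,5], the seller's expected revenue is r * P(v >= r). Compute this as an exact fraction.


Step 1: Posted price r = 9/2, value support [0,5]
Step 2: P(v >= r) = (5 - 9/2)/5 = 1/10
Step 3: Expected revenue = r * P(v >= r) = 9/2 * 1/10
Step 4: Revenue = 9/20

9/20


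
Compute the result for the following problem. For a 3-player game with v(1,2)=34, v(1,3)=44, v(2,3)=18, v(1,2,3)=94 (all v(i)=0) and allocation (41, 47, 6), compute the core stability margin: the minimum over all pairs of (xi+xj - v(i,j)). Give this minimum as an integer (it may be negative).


Step 1: Slack for coalition (1,2): x1+x2 - v12 = 88 - 34 = 54
Step 2: Slack for coalition (1,3): x1+x3 - v13 = 47 - 44 = 3
Step 3: Slack for coalition (2,3): x2+x3 - v23 = 53 - 18 = 35
Step 4: Minimum slack = min(54, 3, 35) = 3, attained by (1,3); no pair can gain by deviating, so the allocation is in the core

3


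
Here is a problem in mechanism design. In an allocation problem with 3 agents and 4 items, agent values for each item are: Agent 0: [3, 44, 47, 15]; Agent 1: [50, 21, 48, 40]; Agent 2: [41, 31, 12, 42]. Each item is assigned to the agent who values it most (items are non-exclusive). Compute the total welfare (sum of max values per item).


Step 1: For each item, find the maximum value among all agents.
Step 2: Item 0 -> Agent 1 (value 50)
Step 3: Item 1 -> Agent 0 (value 44)
Step 4: Item 2 -> Agent 1 (value 48)
Step 5: Item 3 -> Agent 2 (value 42)
Step 6: Total welfare = 50 + 44 + 48 + 42 = 184

184


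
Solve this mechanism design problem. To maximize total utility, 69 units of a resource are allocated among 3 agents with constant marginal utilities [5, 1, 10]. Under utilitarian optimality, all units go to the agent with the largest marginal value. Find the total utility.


Step 1: The marginal utilities are [5, 1, 10]
Step 2: The highest marginal utility is 10
Step 3: All 69 units go to that agent
Step 4: Total utility = 10 * 69 = 690

690


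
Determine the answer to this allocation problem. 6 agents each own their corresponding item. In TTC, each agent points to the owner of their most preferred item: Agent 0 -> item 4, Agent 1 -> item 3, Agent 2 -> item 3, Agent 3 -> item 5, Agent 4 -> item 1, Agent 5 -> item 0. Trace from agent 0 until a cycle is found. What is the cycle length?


Step 1: Trace the pointer graph from agent 0: 0 -> 4 -> 1 -> 3 -> 5 -> 0
Step 2: A cycle is detected when we revisit agent 0
Step 3: The cycle is: 0 -> 4 -> 1 -> 3 -> 5 -> 0
Step 4: Cycle length = 5

5


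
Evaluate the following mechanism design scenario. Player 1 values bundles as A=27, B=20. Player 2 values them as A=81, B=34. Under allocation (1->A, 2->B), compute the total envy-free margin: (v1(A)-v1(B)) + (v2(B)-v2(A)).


Step 1: Player 1's margin = v1(A) - v1(B) = 27 - 20 = 7
Step 2: Player 2's margin = v2(B) - v2(A) = 34 - 81 = -47
Step 3: Total margin = 7 + -47 = -40

-40


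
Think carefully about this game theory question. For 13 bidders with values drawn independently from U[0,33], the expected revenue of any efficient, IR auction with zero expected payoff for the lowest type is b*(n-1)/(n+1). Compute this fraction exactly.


Step 1: By Revenue Equivalence, expected revenue = b*(n-1)/(n+1)
Step 2: Substituting n = 13, b = 33
Step 3: Revenue = 33*(13-1)/(13+1) = 33*12/14
Step 4: Revenue = 396/14 = 198/7

198/7


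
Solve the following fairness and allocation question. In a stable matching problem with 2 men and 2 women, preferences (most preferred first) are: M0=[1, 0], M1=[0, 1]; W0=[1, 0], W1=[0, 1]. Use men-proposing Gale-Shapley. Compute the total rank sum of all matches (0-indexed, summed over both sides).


Step 1: Run Gale-Shapley (men propose, women hold best offer):
  M0 proposes to W1; she accepts
  M1 proposes to W0; she accepts
Step 2: Final matching: W0-M1, W1-M0
Step 3: 0-indexed ranks (man's rank of his match, then woman's): 0 + 0 + 0 + 0
Step 4: Total rank sum = 0

0


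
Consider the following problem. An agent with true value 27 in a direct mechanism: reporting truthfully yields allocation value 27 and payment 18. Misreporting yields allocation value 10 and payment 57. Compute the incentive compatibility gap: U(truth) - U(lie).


Step 1: U(truth) = value - payment = 27 - 18 = 9
Step 2: U(lie) = allocation - payment = 10 - 57 = -47
Step 3: IC gap = 9 - (-47) = 56

56


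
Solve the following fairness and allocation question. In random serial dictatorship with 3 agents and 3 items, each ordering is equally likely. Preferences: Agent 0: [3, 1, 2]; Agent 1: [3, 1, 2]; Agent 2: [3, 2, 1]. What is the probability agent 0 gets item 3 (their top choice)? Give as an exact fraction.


Step 1: Agent 0 wants item 3
Step 2: There are 6 possible orderings of agents
Step 3: In 2 orderings, agent 0 gets item 3
Step 4: Probability = 2/6 = 1/3

1/3


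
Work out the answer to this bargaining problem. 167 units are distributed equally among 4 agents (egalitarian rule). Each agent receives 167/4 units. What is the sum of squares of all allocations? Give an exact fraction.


Step 1: Each agent's share = 167/4
Step 2: Square of each share = (167/4)^2 = 27889/16
Step 3: Sum of squares = 4 * 27889/16 = 27889/4

27889/4


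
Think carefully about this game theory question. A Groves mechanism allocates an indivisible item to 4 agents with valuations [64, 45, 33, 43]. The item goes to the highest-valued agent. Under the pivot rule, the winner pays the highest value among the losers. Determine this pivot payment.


Step 1: The efficient winner is agent 0 with value 64
Step 2: Other agents' values: [45, 33, 43]
Step 3: Pivot payment = max(others) = 45
Step 4: The winner pays 45

45


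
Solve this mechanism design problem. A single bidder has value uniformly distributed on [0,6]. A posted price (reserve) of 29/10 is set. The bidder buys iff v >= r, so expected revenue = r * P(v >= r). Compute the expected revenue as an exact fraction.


Step 1: Posted price r = 29/10, value support [0,6]
Step 2: P(v >= r) = (6 - 29/10)/6 = 31/60
Step 3: Expected revenue = r * P(v >= r) = 29/10 * 31/60
Step 4: Revenue = 899/600

899/600


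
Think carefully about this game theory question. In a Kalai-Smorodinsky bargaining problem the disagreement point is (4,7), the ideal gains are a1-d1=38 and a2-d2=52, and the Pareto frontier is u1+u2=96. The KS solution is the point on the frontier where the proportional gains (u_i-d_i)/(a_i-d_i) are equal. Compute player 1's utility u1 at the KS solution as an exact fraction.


Step 1: At the KS point, (u1-d1)/r1 = (u2-d2)/r2 = t and u1+u2 = 96
Step 2: u1 = d1 + r1*t and u2 = d2 + r2*t, so (d1 + r1*t) + (d2 + r2*t) = 96
Step 3: t = (96 - 4 - 7)/(38 + 52) = 85/90 = 17/18
Step 4: u1 = d1 + r1*t = 4 + 38 * 17/18 = 359/9
Step 5: (Check: u2 = d2 + r2*t = 505/9; u1+u2 = 359/9 + 505/9 = 96, on the frontier.)

359/9


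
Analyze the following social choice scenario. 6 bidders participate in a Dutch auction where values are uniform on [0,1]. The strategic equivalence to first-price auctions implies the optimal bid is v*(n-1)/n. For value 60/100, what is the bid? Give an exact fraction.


Step 1: Dutch auctions are strategically equivalent to first-price auctions
Step 2: The equilibrium bid is b(v) = v*(n-1)/n
Step 3: b = 3/5 * 5/6
Step 4: b = 1/2

1/2


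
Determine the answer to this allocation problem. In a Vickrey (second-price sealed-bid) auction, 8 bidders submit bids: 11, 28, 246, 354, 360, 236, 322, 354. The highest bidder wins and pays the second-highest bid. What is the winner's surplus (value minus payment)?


Step 1: Sort bids in descending order: 360, 354, 354, 322, 246, 236, 28, 11
Step 2: The winning bid is the highest: 360
Step 3: The payment equals the second-highest bid: 354
Step 4: Surplus = winner's bid - payment = 360 - 354 = 6

6


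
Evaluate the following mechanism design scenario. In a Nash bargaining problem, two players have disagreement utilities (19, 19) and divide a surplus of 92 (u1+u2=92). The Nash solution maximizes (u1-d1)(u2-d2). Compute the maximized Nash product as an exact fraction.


Step 1: The Nash solution splits surplus symmetrically above the disagreement point
Step 2: u1 = (total + d1 - d2)/2 = (92 + 19 - 19)/2 = 46
Step 3: u2 = (total - d1 + d2)/2 = (92 - 19 + 19)/2 = 46
Step 4: Nash product = (46 - 19) * (46 - 19)
Step 5: = 27 * 27 = 729

729


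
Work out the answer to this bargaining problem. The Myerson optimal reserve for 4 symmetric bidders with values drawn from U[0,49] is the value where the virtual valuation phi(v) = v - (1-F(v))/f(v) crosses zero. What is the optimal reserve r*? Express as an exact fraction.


Step 1: For U[0,49], F(v) = v/49 and f(v) = 1/49
Step 2: phi(v) = v - (1 - v/49)/(1/49) = v - (49 - v) = 2v - 49
Step 3: Set phi(r*) = 0: 2r* - 49 = 0
Step 4: r* = 49/2 (the number of bidders n = 4 does not enter)

49/2


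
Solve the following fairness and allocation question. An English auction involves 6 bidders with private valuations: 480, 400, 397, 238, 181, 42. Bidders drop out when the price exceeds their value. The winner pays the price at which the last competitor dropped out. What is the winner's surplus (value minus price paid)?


Step 1: Identify the highest value: 480
Step 2: Identify the second-highest value: 400
Step 3: The final price = second-highest value = 400
Step 4: Surplus = 480 - 400 = 80

80


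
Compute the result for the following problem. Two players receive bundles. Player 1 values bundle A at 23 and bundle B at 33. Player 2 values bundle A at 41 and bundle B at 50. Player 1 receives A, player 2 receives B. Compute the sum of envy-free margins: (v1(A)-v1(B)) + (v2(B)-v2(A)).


Step 1: Player 1's margin = v1(A) - v1(B) = 23 - 33 = -10
Step 2: Player 2's margin = v2(B) - v2(A) = 50 - 41 = 9
Step 3: Total margin = -10 + 9 = -1

-1


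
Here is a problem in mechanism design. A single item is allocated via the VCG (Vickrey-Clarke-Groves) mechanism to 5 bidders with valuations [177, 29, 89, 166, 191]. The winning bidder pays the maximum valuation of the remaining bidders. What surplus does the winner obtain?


Step 1: The winner is the agent with the highest value: agent 4 with value 191
Step 2: Values of other agents: [177, 29, 89, 166]
Step 3: VCG payment = max of others' values = 177
Step 4: Surplus = 191 - 177 = 14

14


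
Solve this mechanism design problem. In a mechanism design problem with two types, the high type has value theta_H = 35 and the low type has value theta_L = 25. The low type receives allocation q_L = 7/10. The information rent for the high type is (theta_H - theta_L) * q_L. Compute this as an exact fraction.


Step 1: theta_H - theta_L = 35 - 25 = 10
Step 2: Information rent = (theta_H - theta_L) * q_L
Step 3: = 10 * 7/10
Step 4: = 7

7


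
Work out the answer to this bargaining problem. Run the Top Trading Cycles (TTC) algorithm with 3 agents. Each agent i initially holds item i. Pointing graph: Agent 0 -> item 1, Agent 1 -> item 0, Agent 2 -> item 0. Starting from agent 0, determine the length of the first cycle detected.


Step 1: Trace the pointer graph from agent 0: 0 -> 1 -> 0
Step 2: A cycle is detected when we revisit agent 0
Step 3: The cycle is: 0 -> 1 -> 0
Step 4: Cycle length = 2

2


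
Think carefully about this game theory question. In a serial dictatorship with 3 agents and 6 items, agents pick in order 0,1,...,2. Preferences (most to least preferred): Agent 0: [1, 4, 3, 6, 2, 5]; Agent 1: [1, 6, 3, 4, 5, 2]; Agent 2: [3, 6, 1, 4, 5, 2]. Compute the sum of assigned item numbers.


Step 1: Agent 0 picks item 1
Step 2: Agent 1 picks item 6
Step 3: Agent 2 picks item 3
Step 4: Sum = 1 + 6 + 3 = 10

10


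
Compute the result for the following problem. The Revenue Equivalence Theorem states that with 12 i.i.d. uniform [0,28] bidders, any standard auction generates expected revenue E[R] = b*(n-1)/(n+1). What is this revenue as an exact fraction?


Step 1: By Revenue Equivalence, expected revenue = b*(n-1)/(n+1)
Step 2: Substituting n = 12, b = 28
Step 3: Revenue = 28*(12-1)/(12+1) = 28*11/13
Step 4: Revenue = 308/13

308/13


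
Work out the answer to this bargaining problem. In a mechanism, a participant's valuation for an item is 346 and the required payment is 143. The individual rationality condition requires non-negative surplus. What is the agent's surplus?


Step 1: Surplus = value - payment = 346 - 143 = 203
Step 2: IR is satisfied (surplus >= 0)

203


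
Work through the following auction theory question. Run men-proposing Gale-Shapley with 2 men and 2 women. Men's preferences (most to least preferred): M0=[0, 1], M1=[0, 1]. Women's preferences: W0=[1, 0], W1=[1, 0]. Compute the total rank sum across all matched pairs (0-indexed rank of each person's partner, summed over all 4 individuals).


Step 1: Run Gale-Shapley (men propose, women hold best offer):
  M0 proposes to W0; she accepts
  M1 proposes to W0; she switches from M0
  M0 proposes to W1; she accepts
Step 2: Final matching: W0-M1, W1-M0
Step 3: 0-indexed ranks (man's rank of his match, then woman's): 0 + 0 + 1 + 1
Step 4: Total rank sum = 2

2


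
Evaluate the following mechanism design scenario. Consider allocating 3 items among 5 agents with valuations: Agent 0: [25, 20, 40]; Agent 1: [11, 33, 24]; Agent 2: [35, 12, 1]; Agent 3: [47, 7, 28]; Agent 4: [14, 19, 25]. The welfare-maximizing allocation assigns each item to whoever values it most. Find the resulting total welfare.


Step 1: For each item, find the maximum value among all agents.
Step 2: Item 0 -> Agent 3 (value 47)
Step 3: Item 1 -> Agent 1 (value 33)
Step 4: Item 2 -> Agent 0 (value 40)
Step 5: Total welfare = 47 + 33 + 40 = 120

120


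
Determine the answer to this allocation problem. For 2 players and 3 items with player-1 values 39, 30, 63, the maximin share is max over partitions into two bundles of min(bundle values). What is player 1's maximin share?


Step 1: Item values = 39, 30, 63
Step 2: Enumerate all 2-bundle partitions and take the smaller bundle:
  Partition 1: {39} vs {30,63} -> bundles 39, 93; min = 39
  Partition 2: {30} vs {39,63} -> bundles 30, 102; min = 30
  Partition 3: {63} vs {39,30} -> bundles 63, 69; min = 63
Step 3: MMS = max(39, 30, 63) = 63

63


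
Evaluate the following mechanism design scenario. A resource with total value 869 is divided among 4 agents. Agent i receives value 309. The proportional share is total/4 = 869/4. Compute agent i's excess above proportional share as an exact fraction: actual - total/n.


Step 1: Proportional share = 869/4
Step 2: Agent's actual allocation = 309
Step 3: Excess = 309 - 869/4 = 367/4

367/4


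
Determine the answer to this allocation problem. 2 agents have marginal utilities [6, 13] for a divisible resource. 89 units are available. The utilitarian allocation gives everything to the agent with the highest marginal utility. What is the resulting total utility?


Step 1: The marginal utilities are [6, 13]
Step 2: The highest marginal utility is 13
Step 3: All 89 units go to that agent
Step 4: Total utility = 13 * 89 = 1157

1157


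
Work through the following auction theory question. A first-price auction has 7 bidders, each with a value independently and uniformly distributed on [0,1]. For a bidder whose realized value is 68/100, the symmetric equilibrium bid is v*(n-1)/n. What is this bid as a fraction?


Step 1: The symmetric BNE bidding function is b(v) = v * (n-1) / n
Step 2: Substitute v = 17/25 and n = 7
Step 3: b = 17/25 * 6/7
Step 4: b = 102/175

102/175


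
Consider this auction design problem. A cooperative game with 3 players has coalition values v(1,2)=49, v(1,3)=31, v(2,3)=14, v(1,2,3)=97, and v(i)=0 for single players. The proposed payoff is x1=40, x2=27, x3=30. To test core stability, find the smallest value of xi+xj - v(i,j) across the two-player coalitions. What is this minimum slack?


Step 1: Slack for coalition (1,2): x1+x2 - v12 = 67 - 49 = 18
Step 2: Slack for coalition (1,3): x1+x3 - v13 = 70 - 31 = 39
Step 3: Slack for coalition (2,3): x2+x3 - v23 = 57 - 14 = 43
Step 4: Minimum slack = min(18, 39, 43) = 18, attained by (1,2); no pair can gain by deviating, so the allocation is in the core

18


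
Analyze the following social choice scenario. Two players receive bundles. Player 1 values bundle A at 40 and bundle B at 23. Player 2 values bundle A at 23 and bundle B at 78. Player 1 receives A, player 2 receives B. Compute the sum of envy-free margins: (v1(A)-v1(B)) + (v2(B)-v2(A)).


Step 1: Player 1's margin = v1(A) - v1(B) = 40 - 23 = 17
Step 2: Player 2's margin = v2(B) - v2(A) = 78 - 23 = 55
Step 3: Total margin = 17 + 55 = 72

72


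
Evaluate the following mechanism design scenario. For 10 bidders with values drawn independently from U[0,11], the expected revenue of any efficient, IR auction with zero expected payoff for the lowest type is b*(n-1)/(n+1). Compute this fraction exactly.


Step 1: By Revenue Equivalence, expected revenue = b*(n-1)/(n+1)
Step 2: Substituting n = 10, b = 11
Step 3: Revenue = 11*(10-1)/(10+1) = 11*9/11
Step 4: Revenue = 99/11 = 9

9


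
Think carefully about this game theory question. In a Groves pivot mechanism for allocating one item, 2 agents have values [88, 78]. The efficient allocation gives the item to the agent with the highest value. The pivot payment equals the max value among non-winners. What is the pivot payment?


Step 1: The efficient winner is agent 0 with value 88
Step 2: Other agents' values: [78]
Step 3: Pivot payment = max(others) = 78
Step 4: The winner pays 78

78


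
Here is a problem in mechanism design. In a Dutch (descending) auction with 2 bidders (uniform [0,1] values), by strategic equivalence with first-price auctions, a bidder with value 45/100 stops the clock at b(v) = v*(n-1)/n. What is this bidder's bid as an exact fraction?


Step 1: Dutch auctions are strategically equivalent to first-price auctions
Step 2: The equilibrium bid is b(v) = v*(n-1)/n
Step 3: b = 9/20 * 1/2
Step 4: b = 9/40

9/40


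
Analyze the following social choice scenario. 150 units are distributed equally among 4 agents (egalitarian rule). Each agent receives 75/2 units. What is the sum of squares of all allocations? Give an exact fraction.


Step 1: Each agent's share = 150/4 = 75/2
Step 2: Square of each share = (75/2)^2 = 5625/4
Step 3: Sum of squares = 4 * 5625/4 = 5625

5625


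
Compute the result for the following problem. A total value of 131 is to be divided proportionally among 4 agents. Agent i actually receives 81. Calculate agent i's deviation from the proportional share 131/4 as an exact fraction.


Step 1: Proportional share = 131/4
Step 2: Agent's actual allocation = 81
Step 3: Excess = 81 - 131/4 = 193/4

193/4


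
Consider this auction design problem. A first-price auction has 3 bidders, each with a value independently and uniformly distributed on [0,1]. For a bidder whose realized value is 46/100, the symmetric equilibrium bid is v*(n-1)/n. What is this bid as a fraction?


Step 1: The symmetric BNE bidding function is b(v) = v * (n-1) / n
Step 2: Substitute v = 23/50 and n = 3
Step 3: b = 23/50 * 2/3
Step 4: b = 23/75

23/75


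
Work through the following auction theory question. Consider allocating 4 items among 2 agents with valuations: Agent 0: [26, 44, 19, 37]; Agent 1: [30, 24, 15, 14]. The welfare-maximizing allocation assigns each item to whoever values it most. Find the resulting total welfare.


Step 1: For each item, find the maximum value among all agents.
Step 2: Item 0 -> Agent 1 (value 30)
Step 3: Item 1 -> Agent 0 (value 44)
Step 4: Item 2 -> Agent 0 (value 19)
Step 5: Item 3 -> Agent 0 (value 37)
Step 6: Total welfare = 30 + 44 + 19 + 37 = 130

130


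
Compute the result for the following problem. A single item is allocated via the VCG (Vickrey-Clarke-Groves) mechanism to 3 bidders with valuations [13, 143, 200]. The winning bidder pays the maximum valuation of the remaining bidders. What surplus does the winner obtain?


Step 1: The winner is the agent with the highest value: agent 2 with value 200
Step 2: Values of other agents: [13, 143]
Step 3: VCG payment = max of others' values = 143
Step 4: Surplus = 200 - 143 = 57

57


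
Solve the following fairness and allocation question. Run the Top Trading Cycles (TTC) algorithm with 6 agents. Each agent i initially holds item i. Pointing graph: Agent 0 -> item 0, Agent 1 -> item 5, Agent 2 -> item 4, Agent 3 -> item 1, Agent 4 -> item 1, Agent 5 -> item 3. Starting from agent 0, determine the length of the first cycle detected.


Step 1: Trace the pointer graph from agent 0: 0 -> 0
Step 2: A cycle is detected when we revisit agent 0
Step 3: The cycle is: 0 -> 0
Step 4: Cycle length = 1

1


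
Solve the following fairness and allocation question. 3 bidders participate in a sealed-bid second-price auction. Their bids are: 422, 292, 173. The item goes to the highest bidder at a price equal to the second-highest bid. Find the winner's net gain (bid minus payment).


Step 1: Sort bids in descending order: 422, 292, 173
Step 2: The winning bid is the highest: 422
Step 3: The payment equals the second-highest bid: 292
Step 4: Surplus = winner's bid - payment = 422 - 292 = 130

130


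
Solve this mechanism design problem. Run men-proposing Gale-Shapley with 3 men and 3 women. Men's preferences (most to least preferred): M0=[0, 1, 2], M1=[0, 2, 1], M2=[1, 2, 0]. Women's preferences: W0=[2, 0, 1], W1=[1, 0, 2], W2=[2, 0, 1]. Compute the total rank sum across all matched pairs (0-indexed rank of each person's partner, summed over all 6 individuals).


Step 1: Run Gale-Shapley (men propose, women hold best offer):
  M0 proposes to W0; she accepts
  M1 proposes to W0; rejected
  M1 proposes to W2; she accepts
  M2 proposes to W1; she accepts
Step 2: Final matching: W0-M0, W1-M2, W2-M1
Step 3: 0-indexed ranks (man's rank of his match, then woman's): 0 + 1 + 0 + 2 + 1 + 2
Step 4: Total rank sum = 6

6


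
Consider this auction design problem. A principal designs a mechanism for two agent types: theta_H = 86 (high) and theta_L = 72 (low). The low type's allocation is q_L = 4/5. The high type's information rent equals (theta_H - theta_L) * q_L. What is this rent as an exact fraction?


Step 1: theta_H - theta_L = 86 - 72 = 14
Step 2: Information rent = (theta_H - theta_L) * q_L
Step 3: = 14 * 4/5
Step 4: = 56/5

56/5


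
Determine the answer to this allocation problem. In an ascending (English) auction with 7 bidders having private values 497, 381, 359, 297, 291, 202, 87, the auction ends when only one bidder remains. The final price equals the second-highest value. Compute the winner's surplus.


Step 1: Identify the highest value: 497
Step 2: Identify the second-highest value: 381
Step 3: The final price = second-highest value = 381
Step 4: Surplus = 497 - 381 = 116

116


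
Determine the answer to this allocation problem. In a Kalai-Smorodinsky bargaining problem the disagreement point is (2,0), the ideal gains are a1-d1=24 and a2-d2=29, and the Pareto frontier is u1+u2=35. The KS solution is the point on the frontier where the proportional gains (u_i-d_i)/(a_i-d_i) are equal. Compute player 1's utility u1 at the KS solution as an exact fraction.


Step 1: At the KS point, (u1-d1)/r1 = (u2-d2)/r2 = t and u1+u2 = 35
Step 2: u1 = d1 + r1*t and u2 = d2 + r2*t, so (d1 + r1*t) + (d2 + r2*t) = 35
Step 3: t = (35 - 2 - 0)/(24 + 29) = 33/53
Step 4: u1 = d1 + r1*t = 2 + 24 * 33/53 = 898/53
Step 5: (Check: u2 = d2 + r2*t = 957/53; u1+u2 = 898/53 + 957/53 = 35, on the frontier.)

898/53


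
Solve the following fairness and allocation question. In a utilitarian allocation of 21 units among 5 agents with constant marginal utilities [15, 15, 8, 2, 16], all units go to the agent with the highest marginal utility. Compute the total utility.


Step 1: The marginal utilities are [15, 15, 8, 2, 16]
Step 2: The highest marginal utility is 16
Step 3: All 21 units go to that agent
Step 4: Total utility = 16 * 21 = 336

336


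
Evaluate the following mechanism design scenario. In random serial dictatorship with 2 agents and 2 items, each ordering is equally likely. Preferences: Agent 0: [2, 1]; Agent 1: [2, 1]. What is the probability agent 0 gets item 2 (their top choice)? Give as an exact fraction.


Step 1: Agent 0 wants item 2
Step 2: There are 2 possible orderings of agents
Step 3: In 1 orderings, agent 0 gets item 2
Step 4: Probability = 1/2

1/2


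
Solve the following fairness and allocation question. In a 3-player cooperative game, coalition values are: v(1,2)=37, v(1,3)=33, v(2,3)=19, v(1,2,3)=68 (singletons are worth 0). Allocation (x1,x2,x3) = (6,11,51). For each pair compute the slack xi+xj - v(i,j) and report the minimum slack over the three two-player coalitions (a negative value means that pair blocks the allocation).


Step 1: Slack for coalition (1,2): x1+x2 - v12 = 17 - 37 = -20
Step 2: Slack for coalition (1,3): x1+x3 - v13 = 57 - 33 = 24
Step 3: Slack for coalition (2,3): x2+x3 - v23 = 62 - 19 = 43
Step 4: Minimum slack = min(-20, 24, 43) = -20, attained by (1,2); coalition (1,2) can block (slack < 0), so the allocation is not in the core

-20


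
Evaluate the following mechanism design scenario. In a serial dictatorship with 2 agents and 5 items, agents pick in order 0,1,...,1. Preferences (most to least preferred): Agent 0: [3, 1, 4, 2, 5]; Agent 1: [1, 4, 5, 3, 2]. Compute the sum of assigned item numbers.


Step 1: Agent 0 picks item 3
Step 2: Agent 1 picks item 1
Step 3: Sum = 3 + 1 = 4

4


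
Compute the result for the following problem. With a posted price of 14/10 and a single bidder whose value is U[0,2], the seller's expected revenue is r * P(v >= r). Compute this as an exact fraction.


Step 1: Posted price r = 7/5, value support [0,2]
Step 2: P(v >= r) = (2 - 7/5)/2 = 3/10
Step 3: Expected revenue = r * P(v >= r) = 7/5 * 3/10
Step 4: Revenue = 21/50

21/50


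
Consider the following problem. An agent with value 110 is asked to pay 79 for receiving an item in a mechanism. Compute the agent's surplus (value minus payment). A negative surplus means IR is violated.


Step 1: Surplus = value - payment = 110 - 79 = 31
Step 2: IR is satisfied (surplus >= 0)

31


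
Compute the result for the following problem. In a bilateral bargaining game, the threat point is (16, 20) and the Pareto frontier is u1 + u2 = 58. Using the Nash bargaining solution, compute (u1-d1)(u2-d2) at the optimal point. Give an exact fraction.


Step 1: The Nash solution splits surplus symmetrically above the disagreement point
Step 2: u1 = (total + d1 - d2)/2 = (58 + 16 - 20)/2 = 27
Step 3: u2 = (total - d1 + d2)/2 = (58 - 16 + 20)/2 = 31
Step 4: Nash product = (27 - 16) * (31 - 20)
Step 5: = 11 * 11 = 121

121


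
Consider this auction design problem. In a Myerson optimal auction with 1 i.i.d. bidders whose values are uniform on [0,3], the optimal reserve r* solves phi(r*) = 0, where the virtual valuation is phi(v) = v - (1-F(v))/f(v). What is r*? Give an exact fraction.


Step 1: For U[0,3], F(v) = v/3 and f(v) = 1/3
Step 2: phi(v) = v - (1 - v/3)/(1/3) = v - (3 - v) = 2v - 3
Step 3: Set phi(r*) = 0: 2r* - 3 = 0
Step 4: r* = 3/2 (the number of bidders n = 1 does not enter)

3/2


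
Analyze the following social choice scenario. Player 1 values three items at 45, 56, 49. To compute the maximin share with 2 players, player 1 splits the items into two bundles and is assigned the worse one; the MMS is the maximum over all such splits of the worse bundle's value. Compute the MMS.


Step 1: Item values = 45, 56, 49
Step 2: Enumerate all 2-bundle partitions and take the smaller bundle:
  Partition 1: {45} vs {56,49} -> bundles 45, 105; min = 45
  Partition 2: {56} vs {45,49} -> bundles 56, 94; min = 56
  Partition 3: {49} vs {45,56} -> bundles 49, 101; min = 49
Step 3: MMS = max(45, 56, 49) = 56

56


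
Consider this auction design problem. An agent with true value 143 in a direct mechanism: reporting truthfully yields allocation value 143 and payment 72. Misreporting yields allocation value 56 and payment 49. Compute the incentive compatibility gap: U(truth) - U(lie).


Step 1: U(truth) = value - payment = 143 - 72 = 71
Step 2: U(lie) = allocation - payment = 56 - 49 = 7
Step 3: IC gap = 71 - 7 = 64

64


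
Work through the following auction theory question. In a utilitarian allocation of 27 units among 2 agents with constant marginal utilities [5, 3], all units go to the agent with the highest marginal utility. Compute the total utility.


Step 1: The marginal utilities are [5, 3]
Step 2: The highest marginal utility is 5
Step 3: All 27 units go to that agent
Step 4: Total utility = 5 * 27 = 135

135


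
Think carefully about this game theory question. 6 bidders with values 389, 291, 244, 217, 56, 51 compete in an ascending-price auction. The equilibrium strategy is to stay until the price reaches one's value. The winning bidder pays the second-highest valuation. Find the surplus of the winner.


Step 1: Identify the highest value: 389
Step 2: Identify the second-highest value: 291
Step 3: The final price = second-highest value = 291
Step 4: Surplus = 389 - 291 = 98

98


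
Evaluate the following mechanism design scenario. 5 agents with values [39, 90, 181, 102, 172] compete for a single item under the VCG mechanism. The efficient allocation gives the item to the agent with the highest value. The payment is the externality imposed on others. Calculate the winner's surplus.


Step 1: The winner is the agent with the highest value: agent 2 with value 181
Step 2: Values of other agents: [39, 90, 102, 172]
Step 3: VCG payment = max of others' values = 172
Step 4: Surplus = 181 - 172 = 9

9


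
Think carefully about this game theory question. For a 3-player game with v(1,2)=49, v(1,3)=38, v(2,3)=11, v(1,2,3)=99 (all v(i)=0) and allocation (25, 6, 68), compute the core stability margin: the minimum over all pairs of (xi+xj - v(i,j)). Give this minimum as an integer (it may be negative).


Step 1: Slack for coalition (1,2): x1+x2 - v12 = 31 - 49 = -18
Step 2: Slack for coalition (1,3): x1+x3 - v13 = 93 - 38 = 55
Step 3: Slack for coalition (2,3): x2+x3 - v23 = 74 - 11 = 63
Step 4: Minimum slack = min(-18, 55, 63) = -18, attained by (1,2); coalition (1,2) can block (slack < 0), so the allocation is not in the core

-18


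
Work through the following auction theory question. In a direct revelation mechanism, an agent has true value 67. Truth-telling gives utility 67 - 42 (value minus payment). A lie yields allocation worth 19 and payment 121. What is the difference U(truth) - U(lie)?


Step 1: U(truth) = value - payment = 67 - 42 = 25
Step 2: U(lie) = allocation - payment = 19 - 121 = -102
Step 3: IC gap = 25 - (-102) = 127

127


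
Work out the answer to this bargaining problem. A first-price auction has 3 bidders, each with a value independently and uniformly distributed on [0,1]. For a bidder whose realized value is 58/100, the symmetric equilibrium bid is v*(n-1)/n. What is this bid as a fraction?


Step 1: The symmetric BNE bidding function is b(v) = v * (n-1) / n
Step 2: Substitute v = 29/50 and n = 3
Step 3: b = 29/50 * 2/3
Step 4: b = 29/75

29/75


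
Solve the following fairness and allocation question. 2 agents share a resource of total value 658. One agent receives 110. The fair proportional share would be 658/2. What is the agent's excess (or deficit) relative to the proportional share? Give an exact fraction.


Step 1: Proportional share = 658/2 = 329
Step 2: Agent's actual allocation = 110
Step 3: Excess = 110 - 329 = -219

-219
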